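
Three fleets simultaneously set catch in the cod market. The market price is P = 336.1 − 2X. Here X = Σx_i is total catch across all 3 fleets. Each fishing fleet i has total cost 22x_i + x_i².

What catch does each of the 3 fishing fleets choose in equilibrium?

A representative fishing fleet's profit is π_i = x_i(336.1 − 2X) − 22x_i − x_i², with X = x_i + Σ_{j≠i} x_j.
First-order condition: 314.1 − 6x_i − 2Σ_{j≠i} x_j = 0.
With identical fishing fleets, set every x_j = x: then 314.1 − 6x − 4x = 0, i.e. x = 314.1/10 = 31.41.

31.41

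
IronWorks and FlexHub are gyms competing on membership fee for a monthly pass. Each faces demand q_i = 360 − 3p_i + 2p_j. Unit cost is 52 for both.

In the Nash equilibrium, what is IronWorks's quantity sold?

IronWorks's profit: π = (p_{IronWorks} − 52)(360 − 3p_{IronWorks} + 2p_{FlexHub}).
∂π/∂p_{IronWorks} = 516 − 6p_{IronWorks} + 2p_{FlexHub} = 0 ⇒ p_{IronWorks} = 86 + (1/3)p_{FlexHub}.
Setting p_{IronWorks} = p_{FlexHub} in the reaction function: p_{IronWorks} = 86 + (1/3)p_{IronWorks}, so p_{IronWorks} = 86 / (2/3) = 129.
q_{IronWorks} = 360 − 3·129 + 2·129 = 231.

231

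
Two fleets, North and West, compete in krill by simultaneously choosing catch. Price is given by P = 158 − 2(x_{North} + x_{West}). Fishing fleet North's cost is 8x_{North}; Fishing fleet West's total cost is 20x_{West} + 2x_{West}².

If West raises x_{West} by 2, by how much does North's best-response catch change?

Fishing fleet North's profit: π = x_{North}(158 − 2(x_{North} + x_{West})) − 8x_{North}.
∂π/∂x_{North} = 150 − 4x_{North} − 2x_{West} = 0, so x_{North} = 37.5 − 0.5x_{West}.
The reaction-function slope is −0.5, so a 2-unit rise in x_{West} moves x_{North} by −0.5 × 2 = −1. North's best response falls — the actions are strategic substitutes.

-1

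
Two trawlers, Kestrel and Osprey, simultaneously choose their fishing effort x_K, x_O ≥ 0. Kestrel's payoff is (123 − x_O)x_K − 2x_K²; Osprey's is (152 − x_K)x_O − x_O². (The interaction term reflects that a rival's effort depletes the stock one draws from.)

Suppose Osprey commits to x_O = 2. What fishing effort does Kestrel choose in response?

30.25

Expanding Kestrel's payoff: 123x_K − x_Ox_K − 2x_K².
∂π/∂x_K = 123 − x_O − 4x_K = 0, so x_K = 30.75 − 0.25x_O.
At x_O = 2: x_K = 30.75 − 0.25·2 = 30.25.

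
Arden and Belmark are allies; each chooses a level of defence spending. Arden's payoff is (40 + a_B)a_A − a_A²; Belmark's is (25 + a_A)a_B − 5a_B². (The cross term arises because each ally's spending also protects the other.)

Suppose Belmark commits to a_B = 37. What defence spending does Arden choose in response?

38.5

Expanding Arden's payoff: 40a_A + a_Ba_A − a_A².
∂π/∂a_A = 40 + a_B − 2a_A = 0, so a_A = 20 + 0.5a_B.
At a_B = 37: a_A = 20 + 0.5·37 = 38.5.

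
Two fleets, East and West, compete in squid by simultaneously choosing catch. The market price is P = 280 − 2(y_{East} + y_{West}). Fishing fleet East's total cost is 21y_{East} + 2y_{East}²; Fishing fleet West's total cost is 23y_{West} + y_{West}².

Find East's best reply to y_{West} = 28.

25.375

Fishing fleet East's profit: π = y_{East}(280 − 2(y_{East} + y_{West})) − 21y_{East} − 2y_{East}².
∂π/∂y_{East} = 259 − 8y_{East} − 2y_{West} = 0, so y_{East} = 32.375 − 0.25y_{West}.
At y_{West} = 28: y_{East} = 32.375 − 0.25·28 = 25.375.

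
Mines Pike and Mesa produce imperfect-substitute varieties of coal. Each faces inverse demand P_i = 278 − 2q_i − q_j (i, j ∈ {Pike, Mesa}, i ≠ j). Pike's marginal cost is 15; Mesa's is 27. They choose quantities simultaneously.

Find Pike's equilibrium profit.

Mine Pike's profit: π = q_{Pike}(278 − 2q_{Pike} − q_{Mesa}) − 15q_{Pike}.
∂π/∂q_{Pike} = 263 − 4q_{Pike} − q_{Mesa} = 0 ⇒ q_{Pike} = 65.75 − 0.25q_{Mesa}.
Similarly q_{Mesa} = 62.75 − 0.25q_{Pike}.
Substituting the second reaction function into the first: q_{Pike} = 65.75 − 0.25(62.75 − 0.25q_{Pike}), which gives 0.9375q_{Pike} = 50.0625 ⇒ q_{Pike} = 53.4.
Then q_{Mesa} = 62.75 − 0.25·53.4 = 49.4.
P_{Pike} = 278 − 2·53.4 − 49.4 = 121.8.
Profit = (121.8 − 15)·53.4 = 5703.12.

5703.12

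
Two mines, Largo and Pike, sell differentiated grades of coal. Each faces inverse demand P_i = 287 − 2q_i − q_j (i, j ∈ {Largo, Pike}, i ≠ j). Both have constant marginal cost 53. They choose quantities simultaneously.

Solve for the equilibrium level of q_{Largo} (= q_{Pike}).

Mine Largo's profit: π = q_{Largo}(287 − 2q_{Largo} − q_{Pike}) − 53q_{Largo}.
∂π/∂q_{Largo} = 234 − 4q_{Largo} − q_{Pike} = 0 ⇒ q_{Largo} = 58.5 − 0.25q_{Pike}.
The game is symmetric, so in equilibrium q_{Pike} = q_{Largo}: the reaction function gives 1.25q_{Largo} = 58.5, hence q_{Largo} = 46.8.

46.8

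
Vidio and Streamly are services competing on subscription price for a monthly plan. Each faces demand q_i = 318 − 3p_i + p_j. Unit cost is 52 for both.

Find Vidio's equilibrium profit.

Vidio's profit: π = (p_{Vidio} − 52)(318 − 3p_{Vidio} + p_{Streamly}).
∂π/∂p_{Vidio} = 474 − 6p_{Vidio} + p_{Streamly} = 0 ⇒ p_{Vidio} = 79 + (1/6)p_{Streamly}.
By symmetry p_{Streamly} = p_{Vidio}; substituting into the reaction function, (5/6)p_{Vidio} = 79 and p_{Vidio} = 94.8.
q_{Vidio} = 318 − 3·94.8 + 94.8 = 128.4.
Profit = (94.8 − 52)·128.4 = 5495.52.

5495.52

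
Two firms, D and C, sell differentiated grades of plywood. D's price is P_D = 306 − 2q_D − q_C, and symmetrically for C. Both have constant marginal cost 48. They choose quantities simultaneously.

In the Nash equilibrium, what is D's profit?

5325.12

Firm D's profit: π = q_D(306 − 2q_D − q_C) − 48q_D.
∂π/∂q_D = 258 − 4q_D − q_C = 0 ⇒ q_D = 64.5 − 0.25q_C.
Setting q_D = q_C in the reaction function: q_D = 64.5 − 0.25q_D, so q_D = 64.5 / 1.25 = 51.6.
P_D = 306 − 2·51.6 − 51.6 = 151.2.
Profit = (151.2 − 48)·51.6 = 5325.12.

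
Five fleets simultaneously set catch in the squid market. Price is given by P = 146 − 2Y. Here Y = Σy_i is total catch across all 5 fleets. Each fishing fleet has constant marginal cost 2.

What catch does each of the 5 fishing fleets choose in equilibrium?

A representative fishing fleet's profit is π_i = y_i(146 − 2Y) − 2y_i, with Y = y_i + Σ_{j≠i} y_j.
First-order condition: 144 − 4y_i − 2Σ_{j≠i} y_j = 0.
Imposing symmetry (y_j = y for all j) turns Σ_{j≠i} y_j into 4y, so 144 = 12y and y = 12.

12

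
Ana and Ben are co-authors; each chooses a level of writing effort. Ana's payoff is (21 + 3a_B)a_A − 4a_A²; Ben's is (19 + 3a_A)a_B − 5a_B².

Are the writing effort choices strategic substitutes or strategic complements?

Expanding Ana's payoff: 21a_A + 3a_Ba_A − 4a_A².
∂π/∂a_A = 21 + 3a_B − 8a_A = 0, so a_A = 2.625 + 0.375a_B.
The best-response slope da_A/da_B = 0.375 > 0: the reaction function is upward-sloping, so the choices are strategic complements.

strategic complements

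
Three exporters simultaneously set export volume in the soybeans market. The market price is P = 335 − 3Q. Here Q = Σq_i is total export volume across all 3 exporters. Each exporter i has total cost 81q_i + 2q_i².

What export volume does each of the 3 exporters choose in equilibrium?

15.875

A representative exporter's profit is π_i = q_i(335 − 3Q) − 81q_i − 2q_i², with Q = q_i + Σ_{j≠i} q_j.
First-order condition: 254 − 10q_i − 3Σ_{j≠i} q_j = 0.
With identical exporters, set every q_j = q: then 254 − 10q − 6q = 0, i.e. q = 254/16 = 15.875.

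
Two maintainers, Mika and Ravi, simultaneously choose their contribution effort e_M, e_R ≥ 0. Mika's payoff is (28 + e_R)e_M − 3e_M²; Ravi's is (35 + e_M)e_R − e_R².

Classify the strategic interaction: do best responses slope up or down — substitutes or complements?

strategic complements

Expanding Mika's payoff: 28e_M + e_Re_M − 3e_M².
∂π/∂e_M = 28 + e_R − 6e_M = 0, so e_M = 14/3 + (1/6)e_R.
The best-response slope de_M/de_R = 1/6 > 0: the reaction function is upward-sloping, so the choices are strategic complements.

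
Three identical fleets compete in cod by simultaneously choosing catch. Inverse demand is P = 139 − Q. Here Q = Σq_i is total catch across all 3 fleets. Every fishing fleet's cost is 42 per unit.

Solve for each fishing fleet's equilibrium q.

A representative fishing fleet's profit is π_i = q_i(139 − Q) − 42q_i, with Q = q_i + Σ_{j≠i} q_j.
First-order condition: 97 − 2q_i − Σ_{j≠i} q_j = 0.
In a symmetric equilibrium every fishing fleet chooses the same q, so Σ_{j≠i} q_j = 2q. The condition becomes 97 − 4q = 0, giving q = 97/4 = 24.25.

24.25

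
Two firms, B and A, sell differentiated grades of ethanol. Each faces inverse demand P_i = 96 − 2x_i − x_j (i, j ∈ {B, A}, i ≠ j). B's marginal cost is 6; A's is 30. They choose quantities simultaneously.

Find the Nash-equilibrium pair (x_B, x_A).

19.6, 11.6

Firm B's profit: π = x_B(96 − 2x_B − x_A) − 6x_B.
∂π/∂x_B = 90 − 4x_B − x_A = 0 ⇒ x_B = 22.5 − 0.25x_A.
Similarly x_A = 16.5 − 0.25x_B.
Plugging x_A into B's best response: x_B = 22.5 − 0.25(16.5 − 0.25x_B) ⇒ 0.9375x_B = 18.375, so x_B = 19.6.
Then x_A = 16.5 − 0.25·19.6 = 11.6.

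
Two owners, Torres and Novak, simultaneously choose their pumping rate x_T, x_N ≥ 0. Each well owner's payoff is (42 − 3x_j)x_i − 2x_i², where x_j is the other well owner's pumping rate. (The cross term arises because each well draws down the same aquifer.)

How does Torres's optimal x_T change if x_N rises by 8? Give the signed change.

Torres's payoff is (42 − 3x_N)x_T − 2x_T².
∂π/∂x_T = 42 − 3x_N − 4x_T = 0, so x_T = 10.5 − 0.75x_N.
The reaction-function slope is −0.75, so an 8-unit rise in x_N moves x_T by −0.75 × 8 = −6. Torres's best response falls — the actions are strategic substitutes.

-6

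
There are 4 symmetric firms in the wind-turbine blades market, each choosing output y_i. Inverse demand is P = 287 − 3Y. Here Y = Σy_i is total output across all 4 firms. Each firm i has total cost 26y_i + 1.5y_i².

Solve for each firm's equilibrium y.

A representative firm's profit is π_i = y_i(287 − 3Y) − 26y_i − 1.5y_i², with Y = y_i + Σ_{j≠i} y_j.
First-order condition: 261 − 9y_i − 3Σ_{j≠i} y_j = 0.
In a symmetric equilibrium every firm chooses the same y, so Σ_{j≠i} y_j = 3y. The condition becomes 261 − 18y = 0, giving y = 261/18 = 14.5.

14.5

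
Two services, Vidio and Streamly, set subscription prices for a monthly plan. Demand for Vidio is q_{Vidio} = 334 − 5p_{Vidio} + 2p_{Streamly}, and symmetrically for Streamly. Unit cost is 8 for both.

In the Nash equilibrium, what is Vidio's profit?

Vidio's profit: π = (p_{Vidio} − 8)(334 − 5p_{Vidio} + 2p_{Streamly}).
∂π/∂p_{Vidio} = 374 − 10p_{Vidio} + 2p_{Streamly} = 0 ⇒ p_{Vidio} = 37.4 + 0.2p_{Streamly}.
Setting p_{Vidio} = p_{Streamly} in the reaction function: p_{Vidio} = 37.4 + 0.2p_{Vidio}, so p_{Vidio} = 37.4 / 0.8 = 46.75.
q_{Vidio} = 334 − 5·46.75 + 2·46.75 = 193.75.
Profit = (46.75 − 8)·193.75 = 7507.8125.

7507.8125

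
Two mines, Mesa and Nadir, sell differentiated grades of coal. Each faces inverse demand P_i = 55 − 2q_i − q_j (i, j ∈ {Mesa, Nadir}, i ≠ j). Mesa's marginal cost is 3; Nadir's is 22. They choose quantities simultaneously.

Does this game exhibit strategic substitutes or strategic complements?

Mine Mesa's profit: π = q_{Mesa}(55 − 2q_{Mesa} − q_{Nadir}) − 3q_{Mesa}.
∂π/∂q_{Mesa} = 52 − 4q_{Mesa} − q_{Nadir} = 0 ⇒ q_{Mesa} = 13 − 0.25q_{Nadir}.
The best-response slope dq_{Mesa}/dq_{Nadir} = −0.25 < 0: the reaction function is downward-sloping, so the choices are strategic substitutes.

strategic substitutes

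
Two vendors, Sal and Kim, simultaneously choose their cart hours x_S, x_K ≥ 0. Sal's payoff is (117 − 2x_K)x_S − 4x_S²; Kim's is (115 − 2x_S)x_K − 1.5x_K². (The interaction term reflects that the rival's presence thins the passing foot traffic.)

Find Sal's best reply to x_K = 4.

Expanding Sal's payoff: 117x_S − 2x_Kx_S − 4x_S².
∂π/∂x_S = 117 − 2x_K − 8x_S = 0, so x_S = 14.625 − 0.25x_K.
At x_K = 4: x_S = 14.625 − 0.25·4 = 13.625.

13.625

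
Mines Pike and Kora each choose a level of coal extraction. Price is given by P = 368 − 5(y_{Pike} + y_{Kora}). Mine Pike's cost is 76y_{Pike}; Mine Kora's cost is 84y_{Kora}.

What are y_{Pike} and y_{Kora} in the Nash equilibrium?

Mine Pike's profit: π = y_{Pike}(368 − 5(y_{Pike} + y_{Kora})) − 76y_{Pike}.
∂π/∂y_{Pike} = 292 − 10y_{Pike} − 5y_{Kora} = 0, so y_{Pike} = 29.2 − 0.5y_{Kora}.
By the same steps for Kora: y_{Kora} = 28.4 − 0.5y_{Pike}.
Plugging y_{Kora} into Pike's best response: y_{Pike} = 29.2 − 0.5(28.4 − 0.5y_{Pike}) ⇒ 0.75y_{Pike} = 15, so y_{Pike} = 20.
Then y_{Kora} = 28.4 − 0.5·20 = 18.4.

20, 18.4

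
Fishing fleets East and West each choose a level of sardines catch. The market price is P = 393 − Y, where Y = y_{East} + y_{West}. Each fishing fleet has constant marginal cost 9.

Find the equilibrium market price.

137

Fishing fleet East's profit: π = y_{East}(393 − (y_{East} + y_{West})) − 9y_{East}.
∂π/∂y_{East} = 384 − 2y_{East} − y_{West} = 0, so y_{East} = 192 − 0.5y_{West}.
Setting y_{East} = y_{West} in the reaction function: y_{East} = 192 − 0.5y_{East}, so y_{East} = 192 / 1.5 = 128.
Equilibrium price: P = 393 − 256 = 137.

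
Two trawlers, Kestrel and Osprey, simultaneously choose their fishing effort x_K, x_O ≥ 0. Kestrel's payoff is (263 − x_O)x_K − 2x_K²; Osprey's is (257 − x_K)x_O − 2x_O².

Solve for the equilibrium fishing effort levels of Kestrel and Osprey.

Expanding Kestrel's payoff: 263x_K − x_Ox_K − 2x_K².
∂π/∂x_K = 263 − x_O − 4x_K = 0, so x_K = 65.75 − 0.25x_O.
Likewise for Osprey: x_O = 64.25 − 0.25x_K.
Substituting the second reaction function into the first: x_K = 65.75 − 0.25(64.25 − 0.25x_K), which gives 0.9375x_K = 49.6875 ⇒ x_K = 53.
Then x_O = 64.25 − 0.25·53 = 51.

53, 51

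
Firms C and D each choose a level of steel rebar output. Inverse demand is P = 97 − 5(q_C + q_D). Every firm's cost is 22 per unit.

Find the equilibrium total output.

10

Firm C's profit: π = q_C(97 − 5(q_C + q_D)) − 22q_C.
∂π/∂q_C = 75 − 10q_C − 5q_D = 0, so q_C = 7.5 − 0.5q_D.
The game is symmetric, so in equilibrium q_D = q_C: the reaction function gives 1.5q_C = 7.5, hence q_C = 5.
Total output: 5 + 5 = 10.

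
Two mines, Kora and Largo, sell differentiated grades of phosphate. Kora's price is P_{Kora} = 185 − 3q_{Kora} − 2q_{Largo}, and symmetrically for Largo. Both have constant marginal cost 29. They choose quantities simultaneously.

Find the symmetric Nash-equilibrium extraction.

19.5

Mine Kora's profit: π = q_{Kora}(185 − 3q_{Kora} − 2q_{Largo}) − 29q_{Kora}.
∂π/∂q_{Kora} = 156 − 6q_{Kora} − 2q_{Largo} = 0 ⇒ q_{Kora} = 26 − (1/3)q_{Largo}.
Setting q_{Kora} = q_{Largo} in the reaction function: q_{Kora} = 26 − (1/3)q_{Kora}, so q_{Kora} = 26 / (4/3) = 19.5.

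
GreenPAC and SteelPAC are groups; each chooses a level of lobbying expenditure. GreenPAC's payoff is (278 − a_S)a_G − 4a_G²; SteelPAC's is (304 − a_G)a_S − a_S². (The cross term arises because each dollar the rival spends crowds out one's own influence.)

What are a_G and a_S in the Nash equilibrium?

Expanding GreenPAC's payoff: 278a_G − a_Sa_G − 4a_G².
∂π/∂a_G = 278 − a_S − 8a_G = 0, so a_G = 34.75 − 0.125a_S.
Likewise for SteelPAC: a_S = 152 − 0.5a_G.
Substituting the second reaction function into the first: a_G = 34.75 − 0.125(152 − 0.5a_G), which gives 0.9375a_G = 15.75 ⇒ a_G = 16.8.
Then a_S = 152 − 0.5·16.8 = 143.6.

16.8, 143.6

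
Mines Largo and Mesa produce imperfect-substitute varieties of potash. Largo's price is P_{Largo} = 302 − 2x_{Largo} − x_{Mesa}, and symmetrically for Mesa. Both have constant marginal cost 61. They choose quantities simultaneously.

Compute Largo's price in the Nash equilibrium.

Mine Largo's profit: π = x_{Largo}(302 − 2x_{Largo} − x_{Mesa}) − 61x_{Largo}.
∂π/∂x_{Largo} = 241 − 4x_{Largo} − x_{Mesa} = 0 ⇒ x_{Largo} = 60.25 − 0.25x_{Mesa}.
Setting x_{Largo} = x_{Mesa} in the reaction function: x_{Largo} = 60.25 − 0.25x_{Largo}, so x_{Largo} = 60.25 / 1.25 = 48.2.
P_{Largo} = 302 − 2·48.2 − 48.2 = 157.4.

157.4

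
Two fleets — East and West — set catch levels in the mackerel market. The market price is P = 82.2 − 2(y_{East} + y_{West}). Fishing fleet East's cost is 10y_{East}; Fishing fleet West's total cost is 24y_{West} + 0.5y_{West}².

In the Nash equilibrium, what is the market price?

40.575

Fishing fleet East's profit: π = y_{East}(82.2 − 2(y_{East} + y_{West})) − 10y_{East}.
∂π/∂y_{East} = 72.2 − 4y_{East} − 2y_{West} = 0, so y_{East} = 18.05 − 0.5y_{West}.
For West: ∂π/∂y_{West} = 58.2 − 5y_{West} − 2y_{East} = 0 ⇒ y_{West} = 11.64 − 0.4y_{East}.
Plugging y_{West} into East's best response: y_{East} = 18.05 − 0.5(11.64 − 0.4y_{East}) ⇒ 0.8y_{East} = 12.23, so y_{East} = 15.2875.
Then y_{West} = 11.64 − 0.4·15.2875 = 5.525.
Equilibrium price: P = 82.2 − 2·20.8125 = 40.575.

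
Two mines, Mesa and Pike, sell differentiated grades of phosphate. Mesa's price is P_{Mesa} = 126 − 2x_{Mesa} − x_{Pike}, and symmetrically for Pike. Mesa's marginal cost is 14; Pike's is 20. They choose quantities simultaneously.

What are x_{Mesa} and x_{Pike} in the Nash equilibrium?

22.8, 20.8

Mine Mesa's profit: π = x_{Mesa}(126 − 2x_{Mesa} − x_{Pike}) − 14x_{Mesa}.
∂π/∂x_{Mesa} = 112 − 4x_{Mesa} − x_{Pike} = 0 ⇒ x_{Mesa} = 28 − 0.25x_{Pike}.
Similarly x_{Pike} = 26.5 − 0.25x_{Mesa}.
Solving the two reaction functions simultaneously: (1 − (−0.25)(−0.25))x_{Mesa} = 28 − 0.25·26.5, so 0.9375x_{Mesa} = 21.375 and x_{Mesa} = 22.8.
Then x_{Pike} = 26.5 − 0.25·22.8 = 20.8.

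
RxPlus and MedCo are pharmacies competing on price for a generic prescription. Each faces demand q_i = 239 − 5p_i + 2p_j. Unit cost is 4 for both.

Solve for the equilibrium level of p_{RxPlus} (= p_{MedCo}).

32.375

RxPlus's profit: π = (p_{RxPlus} − 4)(239 − 5p_{RxPlus} + 2p_{MedCo}).
∂π/∂p_{RxPlus} = 259 − 10p_{RxPlus} + 2p_{MedCo} = 0 ⇒ p_{RxPlus} = 25.9 + 0.2p_{MedCo}.
By symmetry p_{MedCo} = p_{RxPlus}; substituting into the reaction function, 0.8p_{RxPlus} = 25.9 and p_{RxPlus} = 32.375.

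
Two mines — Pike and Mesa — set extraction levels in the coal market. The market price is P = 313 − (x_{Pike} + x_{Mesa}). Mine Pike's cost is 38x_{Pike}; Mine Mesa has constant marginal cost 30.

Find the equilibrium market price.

127

Mine Pike's profit: π = x_{Pike}(313 − (x_{Pike} + x_{Mesa})) − 38x_{Pike}.
∂π/∂x_{Pike} = 275 − 2x_{Pike} − x_{Mesa} = 0, so x_{Pike} = 137.5 − 0.5x_{Mesa}.
By the same steps for Mesa: x_{Mesa} = 141.5 − 0.5x_{Pike}.
Substituting the second reaction function into the first: x_{Pike} = 137.5 − 0.5(141.5 − 0.5x_{Pike}), which gives 0.75x_{Pike} = 66.75 ⇒ x_{Pike} = 89.
Then x_{Mesa} = 141.5 − 0.5·89 = 97.
Equilibrium price: P = 313 − 186 = 127.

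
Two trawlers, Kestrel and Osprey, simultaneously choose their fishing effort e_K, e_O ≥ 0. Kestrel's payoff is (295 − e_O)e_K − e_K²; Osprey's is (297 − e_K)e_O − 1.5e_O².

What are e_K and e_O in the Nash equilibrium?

117.6, 59.8

Expanding Kestrel's payoff: 295e_K − e_Oe_K − e_K².
∂π/∂e_K = 295 − e_O − 2e_K = 0, so e_K = 147.5 − 0.5e_O.
Likewise for Osprey: e_O = 99 − (1/3)e_K.
Solving the two reaction functions simultaneously: (1 − (−0.5)(−1/3))e_K = 147.5 − 0.5·99, so (5/6)e_K = 98 and e_K = 117.6.
Then e_O = 99 − (1/3)·117.6 = 59.8.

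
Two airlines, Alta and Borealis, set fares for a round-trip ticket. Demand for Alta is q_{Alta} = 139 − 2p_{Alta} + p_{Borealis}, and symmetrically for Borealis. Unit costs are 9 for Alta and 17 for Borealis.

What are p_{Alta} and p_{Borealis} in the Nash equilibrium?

53.4, 56.6

Alta's profit: π = (p_{Alta} − 9)(139 − 2p_{Alta} + p_{Borealis}).
∂π/∂p_{Alta} = 157 − 4p_{Alta} + p_{Borealis} = 0 ⇒ p_{Alta} = 39.25 + 0.25p_{Borealis}.
Similarly p_{Borealis} = 43.25 + 0.25p_{Alta}.
Substituting the second reaction function into the first: p_{Alta} = 39.25 + 0.25(43.25 + 0.25p_{Alta}), which gives 0.9375p_{Alta} = 50.0625 ⇒ p_{Alta} = 53.4.
Then p_{Borealis} = 43.25 + 0.25·53.4 = 56.6.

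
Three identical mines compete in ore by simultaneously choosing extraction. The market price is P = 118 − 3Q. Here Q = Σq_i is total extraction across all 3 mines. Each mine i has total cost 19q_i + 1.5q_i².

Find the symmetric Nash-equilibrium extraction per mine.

6.6

A representative mine's profit is π_i = q_i(118 − 3Q) − 19q_i − 1.5q_i², with Q = q_i + Σ_{j≠i} q_j.
First-order condition: 99 − 9q_i − 3Σ_{j≠i} q_j = 0.
With identical mines, set every q_j = q: then 99 − 9q − 6q = 0, i.e. q = 99/15 = 6.6.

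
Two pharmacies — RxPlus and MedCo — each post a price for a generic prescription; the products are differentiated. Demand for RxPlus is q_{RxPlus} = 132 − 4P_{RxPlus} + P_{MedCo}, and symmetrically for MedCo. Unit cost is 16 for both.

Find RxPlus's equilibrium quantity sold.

48

RxPlus's profit: π = (P_{RxPlus} − 16)(132 − 4P_{RxPlus} + P_{MedCo}).
∂π/∂P_{RxPlus} = 196 − 8P_{RxPlus} + P_{MedCo} = 0 ⇒ P_{RxPlus} = 24.5 + 0.125P_{MedCo}.
The game is symmetric, so in equilibrium P_{MedCo} = P_{RxPlus}: the reaction function gives 0.875P_{RxPlus} = 24.5, hence P_{RxPlus} = 28.
q_{RxPlus} = 132 − 4·28 + 28 = 48.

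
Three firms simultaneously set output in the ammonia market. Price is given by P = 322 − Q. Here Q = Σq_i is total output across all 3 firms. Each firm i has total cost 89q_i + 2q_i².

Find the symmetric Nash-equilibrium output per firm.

29.125

A representative firm's profit is π_i = q_i(322 − Q) − 89q_i − 2q_i², with Q = q_i + Σ_{j≠i} q_j.
First-order condition: 233 − 6q_i − Σ_{j≠i} q_j = 0.
With identical firms, set every q_j = q: then 233 − 6q − 2q = 0, i.e. q = 233/8 = 29.125.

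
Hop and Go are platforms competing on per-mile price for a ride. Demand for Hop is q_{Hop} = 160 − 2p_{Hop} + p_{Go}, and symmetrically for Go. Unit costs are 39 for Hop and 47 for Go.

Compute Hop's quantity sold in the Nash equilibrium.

Hop's profit: π = (p_{Hop} − 39)(160 − 2p_{Hop} + p_{Go}).
∂π/∂p_{Hop} = 238 − 4p_{Hop} + p_{Go} = 0 ⇒ p_{Hop} = 59.5 + 0.25p_{Go}.
Similarly p_{Go} = 63.5 + 0.25p_{Hop}.
Solving the two reaction functions simultaneously: (1 − (0.25)(0.25))p_{Hop} = 59.5 + 0.25·63.5, so 0.9375p_{Hop} = 75.375 and p_{Hop} = 80.4.
Then p_{Go} = 63.5 + 0.25·80.4 = 83.6.
q_{Hop} = 160 − 2·80.4 + 83.6 = 82.8.

82.8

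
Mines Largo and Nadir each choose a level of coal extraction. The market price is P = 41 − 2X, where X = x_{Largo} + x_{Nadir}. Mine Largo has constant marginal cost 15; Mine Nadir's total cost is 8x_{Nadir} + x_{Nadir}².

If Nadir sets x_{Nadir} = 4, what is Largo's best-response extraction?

4.5

Mine Largo's profit: π = x_{Largo}(41 − 2(x_{Largo} + x_{Nadir})) − 15x_{Largo}.
∂π/∂x_{Largo} = 26 − 4x_{Largo} − 2x_{Nadir} = 0, so x_{Largo} = 6.5 − 0.5x_{Nadir}.
At x_{Nadir} = 4: x_{Largo} = 6.5 − 0.5·4 = 4.5.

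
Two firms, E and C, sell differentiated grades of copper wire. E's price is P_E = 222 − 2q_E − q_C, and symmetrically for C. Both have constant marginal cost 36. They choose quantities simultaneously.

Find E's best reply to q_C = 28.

Firm E's profit: π = q_E(222 − 2q_E − q_C) − 36q_E.
∂π/∂q_E = 186 − 4q_E − q_C = 0 ⇒ q_E = 46.5 − 0.25q_C.
At q_C = 28: q_E = 46.5 − 0.25·28 = 39.5.

39.5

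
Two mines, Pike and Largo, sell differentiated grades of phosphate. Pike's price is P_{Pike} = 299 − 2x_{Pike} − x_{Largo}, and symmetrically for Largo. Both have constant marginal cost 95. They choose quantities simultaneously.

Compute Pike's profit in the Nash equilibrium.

3329.28

Mine Pike's profit: π = x_{Pike}(299 − 2x_{Pike} − x_{Largo}) − 95x_{Pike}.
∂π/∂x_{Pike} = 204 − 4x_{Pike} − x_{Largo} = 0 ⇒ x_{Pike} = 51 − 0.25x_{Largo}.
By symmetry x_{Largo} = x_{Pike}; substituting into the reaction function, 1.25x_{Pike} = 51 and x_{Pike} = 40.8.
P_{Pike} = 299 − 2·40.8 − 40.8 = 176.6.
Profit = (176.6 − 95)·40.8 = 3329.28.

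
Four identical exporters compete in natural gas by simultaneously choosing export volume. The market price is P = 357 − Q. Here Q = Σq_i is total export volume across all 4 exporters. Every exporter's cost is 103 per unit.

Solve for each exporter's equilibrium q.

50.8

A representative exporter's profit is π_i = q_i(357 − Q) − 103q_i, with Q = q_i + Σ_{j≠i} q_j.
First-order condition: 254 − 2q_i − Σ_{j≠i} q_j = 0.
In a symmetric equilibrium every exporter chooses the same q, so Σ_{j≠i} q_j = 3q. The condition becomes 254 − 5q = 0, giving q = 254/5 = 50.8.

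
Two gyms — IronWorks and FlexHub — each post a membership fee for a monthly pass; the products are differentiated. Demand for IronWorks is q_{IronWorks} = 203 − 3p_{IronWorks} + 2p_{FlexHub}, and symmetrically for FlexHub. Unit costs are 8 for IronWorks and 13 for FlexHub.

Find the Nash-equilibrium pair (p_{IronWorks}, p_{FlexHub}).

IronWorks's profit: π = (p_{IronWorks} − 8)(203 − 3p_{IronWorks} + 2p_{FlexHub}).
∂π/∂p_{IronWorks} = 227 − 6p_{IronWorks} + 2p_{FlexHub} = 0 ⇒ p_{IronWorks} = 227/6 + (1/3)p_{FlexHub}.
Similarly p_{FlexHub} = 121/3 + (1/3)p_{IronWorks}.
Plugging p_{FlexHub} into IronWorks's best response: p_{IronWorks} = 227/6 + (1/3)(121/3 + (1/3)p_{IronWorks}) ⇒ (8/9)p_{IronWorks} = 923/18, so p_{IronWorks} = 57.6875.
Then p_{FlexHub} = 121/3 + (1/3)·57.6875 = 59.5625.

57.6875, 59.5625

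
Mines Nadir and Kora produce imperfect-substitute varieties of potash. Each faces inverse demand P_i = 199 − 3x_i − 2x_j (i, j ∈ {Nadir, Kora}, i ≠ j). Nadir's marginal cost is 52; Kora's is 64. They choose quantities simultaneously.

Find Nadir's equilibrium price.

Mine Nadir's profit: π = x_{Nadir}(199 − 3x_{Nadir} − 2x_{Kora}) − 52x_{Nadir}.
∂π/∂x_{Nadir} = 147 − 6x_{Nadir} − 2x_{Kora} = 0 ⇒ x_{Nadir} = 24.5 − (1/3)x_{Kora}.
Similarly x_{Kora} = 22.5 − (1/3)x_{Nadir}.
Solving the two reaction functions simultaneously: (1 − (−1/3)(−1/3))x_{Nadir} = 24.5 − (1/3)·22.5, so (8/9)x_{Nadir} = 17 and x_{Nadir} = 19.125.
Then x_{Kora} = 22.5 − (1/3)·19.125 = 16.125.
P_{Nadir} = 199 − 3·19.125 − 2·16.125 = 109.375.

109.375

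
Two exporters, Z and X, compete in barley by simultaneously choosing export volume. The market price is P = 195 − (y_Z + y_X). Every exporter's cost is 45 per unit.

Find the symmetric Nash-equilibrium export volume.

Exporter Z's profit: π = y_Z(195 − (y_Z + y_X)) − 45y_Z.
∂π/∂y_Z = 150 − 2y_Z − y_X = 0, so y_Z = 75 − 0.5y_X.
Setting y_Z = y_X in the reaction function: y_Z = 75 − 0.5y_Z, so y_Z = 75 / 1.5 = 50.

50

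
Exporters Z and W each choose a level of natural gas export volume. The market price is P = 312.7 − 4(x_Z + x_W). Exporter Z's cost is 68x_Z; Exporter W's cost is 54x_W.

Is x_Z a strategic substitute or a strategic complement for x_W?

strategic substitutes

Exporter Z's profit: π = x_Z(312.7 − 4(x_Z + x_W)) − 68x_Z.
∂π/∂x_Z = 244.7 − 8x_Z − 4x_W = 0, so x_Z = 30.5875 − 0.5x_W.
The best-response slope dx_Z/dx_W = −0.5 < 0: the reaction function is downward-sloping, so the choices are strategic substitutes.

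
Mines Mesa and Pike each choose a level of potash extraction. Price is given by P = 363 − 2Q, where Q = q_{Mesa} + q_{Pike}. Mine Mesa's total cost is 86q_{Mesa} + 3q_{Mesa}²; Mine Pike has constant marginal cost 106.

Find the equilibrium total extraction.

Mine Mesa's profit: π = q_{Mesa}(363 − 2(q_{Mesa} + q_{Pike})) − 86q_{Mesa} − 3q_{Mesa}².
∂π/∂q_{Mesa} = 277 − 10q_{Mesa} − 2q_{Pike} = 0, so q_{Mesa} = 27.7 − 0.2q_{Pike}.
For Pike: ∂π/∂q_{Pike} = 257 − 4q_{Pike} − 2q_{Mesa} = 0 ⇒ q_{Pike} = 64.25 − 0.5q_{Mesa}.
Plugging q_{Pike} into Mesa's best response: q_{Mesa} = 27.7 − 0.2(64.25 − 0.5q_{Mesa}) ⇒ 0.9q_{Mesa} = 14.85, so q_{Mesa} = 16.5.
Then q_{Pike} = 64.25 − 0.5·16.5 = 56.
Total extraction: 16.5 + 56 = 72.5.

72.5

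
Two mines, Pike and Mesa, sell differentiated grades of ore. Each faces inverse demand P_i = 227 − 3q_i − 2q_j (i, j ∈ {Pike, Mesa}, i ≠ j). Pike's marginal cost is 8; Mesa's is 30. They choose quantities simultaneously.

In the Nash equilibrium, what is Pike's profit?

Mine Pike's profit: π = q_{Pike}(227 − 3q_{Pike} − 2q_{Mesa}) − 8q_{Pike}.
∂π/∂q_{Pike} = 219 − 6q_{Pike} − 2q_{Mesa} = 0 ⇒ q_{Pike} = 36.5 − (1/3)q_{Mesa}.
Similarly q_{Mesa} = 197/6 − (1/3)q_{Pike}.
Substituting the second reaction function into the first: q_{Pike} = 36.5 − (1/3)(197/6 − (1/3)q_{Pike}), which gives (8/9)q_{Pike} = 230/9 ⇒ q_{Pike} = 28.75.
Then q_{Mesa} = 197/6 − (1/3)·28.75 = 23.25.
P_{Pike} = 227 − 3·28.75 − 2·23.25 = 94.25.
Profit = (94.25 − 8)·28.75 = 2479.6875.

2479.6875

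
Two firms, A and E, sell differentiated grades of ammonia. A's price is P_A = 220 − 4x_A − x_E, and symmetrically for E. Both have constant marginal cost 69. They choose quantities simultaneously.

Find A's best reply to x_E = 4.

18.375

Firm A's profit: π = x_A(220 − 4x_A − x_E) − 69x_A.
∂π/∂x_A = 151 − 8x_A − x_E = 0 ⇒ x_A = 18.875 − 0.125x_E.
At x_E = 4: x_A = 18.875 − 0.125·4 = 18.375.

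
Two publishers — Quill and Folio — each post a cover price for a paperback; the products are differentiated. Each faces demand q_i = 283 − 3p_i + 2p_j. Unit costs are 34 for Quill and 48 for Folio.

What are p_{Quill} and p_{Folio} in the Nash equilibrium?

Quill's profit: π = (p_{Quill} − 34)(283 − 3p_{Quill} + 2p_{Folio}).
∂π/∂p_{Quill} = 385 − 6p_{Quill} + 2p_{Folio} = 0 ⇒ p_{Quill} = 385/6 + (1/3)p_{Folio}.
Similarly p_{Folio} = 427/6 + (1/3)p_{Quill}.
Substituting the second reaction function into the first: p_{Quill} = 385/6 + (1/3)(427/6 + (1/3)p_{Quill}), which gives (8/9)p_{Quill} = 791/9 ⇒ p_{Quill} = 98.875.
Then p_{Folio} = 427/6 + (1/3)·98.875 = 104.125.

98.875, 104.125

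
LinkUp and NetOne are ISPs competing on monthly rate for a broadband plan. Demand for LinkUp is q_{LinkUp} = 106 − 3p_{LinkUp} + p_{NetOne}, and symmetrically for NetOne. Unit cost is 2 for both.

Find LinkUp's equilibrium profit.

LinkUp's profit: π = (p_{LinkUp} − 2)(106 − 3p_{LinkUp} + p_{NetOne}).
∂π/∂p_{LinkUp} = 112 − 6p_{LinkUp} + p_{NetOne} = 0 ⇒ p_{LinkUp} = 56/3 + (1/6)p_{NetOne}.
Setting p_{LinkUp} = p_{NetOne} in the reaction function: p_{LinkUp} = 56/3 + (1/6)p_{LinkUp}, so p_{LinkUp} = (56/3) / (5/6) = 22.4.
q_{LinkUp} = 106 − 3·22.4 + 22.4 = 61.2.
Profit = (22.4 − 2)·61.2 = 1248.48.

1248.48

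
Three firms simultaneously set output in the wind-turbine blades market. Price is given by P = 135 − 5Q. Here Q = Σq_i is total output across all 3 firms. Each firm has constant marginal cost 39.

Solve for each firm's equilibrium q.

4.8

A representative firm's profit is π_i = q_i(135 − 5Q) − 39q_i, with Q = q_i + Σ_{j≠i} q_j.
First-order condition: 96 − 10q_i − 5Σ_{j≠i} q_j = 0.
With identical firms, set every q_j = q: then 96 − 10q − 10q = 0, i.e. q = 96/20 = 4.8.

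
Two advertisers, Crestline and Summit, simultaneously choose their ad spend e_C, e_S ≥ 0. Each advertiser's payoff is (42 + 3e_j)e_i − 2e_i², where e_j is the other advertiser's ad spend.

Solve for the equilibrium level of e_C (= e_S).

Crestline's payoff is (42 + 3e_S)e_C − 2e_C².
∂π/∂e_C = 42 + 3e_S − 4e_C = 0, so e_C = 10.5 + 0.75e_S.
By symmetry e_S = e_C; substituting into the reaction function, 0.25e_C = 10.5 and e_C = 42.

42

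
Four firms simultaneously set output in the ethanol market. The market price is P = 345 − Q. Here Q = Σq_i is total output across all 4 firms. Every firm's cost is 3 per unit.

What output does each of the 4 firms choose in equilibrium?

68.4

A representative firm's profit is π_i = q_i(345 − Q) − 3q_i, with Q = q_i + Σ_{j≠i} q_j.
First-order condition: 342 − 2q_i − Σ_{j≠i} q_j = 0.
With identical firms, set every q_j = q: then 342 − 2q − 3q = 0, i.e. q = 342/5 = 68.4.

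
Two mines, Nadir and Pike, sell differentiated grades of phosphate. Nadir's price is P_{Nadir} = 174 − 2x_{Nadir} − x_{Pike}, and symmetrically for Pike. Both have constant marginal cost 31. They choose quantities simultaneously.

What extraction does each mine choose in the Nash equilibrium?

28.6

Mine Nadir's profit: π = x_{Nadir}(174 − 2x_{Nadir} − x_{Pike}) − 31x_{Nadir}.
∂π/∂x_{Nadir} = 143 − 4x_{Nadir} − x_{Pike} = 0 ⇒ x_{Nadir} = 35.75 − 0.25x_{Pike}.
By symmetry x_{Pike} = x_{Nadir}; substituting into the reaction function, 1.25x_{Nadir} = 35.75 and x_{Nadir} = 28.6.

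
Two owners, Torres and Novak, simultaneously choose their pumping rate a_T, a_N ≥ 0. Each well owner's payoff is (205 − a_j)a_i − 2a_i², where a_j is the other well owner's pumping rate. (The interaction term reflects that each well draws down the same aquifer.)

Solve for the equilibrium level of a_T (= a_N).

Torres's payoff is (205 − a_N)a_T − 2a_T².
∂π/∂a_T = 205 − a_N − 4a_T = 0, so a_T = 51.25 − 0.25a_N.
Setting a_T = a_N in the reaction function: a_T = 51.25 − 0.25a_T, so a_T = 51.25 / 1.25 = 41.

41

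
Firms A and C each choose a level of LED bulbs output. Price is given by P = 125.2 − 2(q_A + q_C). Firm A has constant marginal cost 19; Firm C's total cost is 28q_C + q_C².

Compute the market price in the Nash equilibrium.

Firm A's profit: π = q_A(125.2 − 2(q_A + q_C)) − 19q_A.
∂π/∂q_A = 106.2 − 4q_A − 2q_C = 0, so q_A = 26.55 − 0.5q_C.
For C: ∂π/∂q_C = 97.2 − 6q_C − 2q_A = 0 ⇒ q_C = 16.2 − (1/3)q_A.
Plugging q_C into A's best response: q_A = 26.55 − 0.5(16.2 − (1/3)q_A) ⇒ (5/6)q_A = 18.45, so q_A = 22.14.
Then q_C = 16.2 − (1/3)·22.14 = 8.82.
Equilibrium price: P = 125.2 − 2·30.96 = 63.28.

63.28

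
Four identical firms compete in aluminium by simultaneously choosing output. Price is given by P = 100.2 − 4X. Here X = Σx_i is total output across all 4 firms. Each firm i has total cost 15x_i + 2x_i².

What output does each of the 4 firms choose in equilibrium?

3.55

A representative firm's profit is π_i = x_i(100.2 − 4X) − 15x_i − 2x_i², with X = x_i + Σ_{j≠i} x_j.
First-order condition: 85.2 − 12x_i − 4Σ_{j≠i} x_j = 0.
In a symmetric equilibrium every firm chooses the same x, so Σ_{j≠i} x_j = 3x. The condition becomes 85.2 − 24x = 0, giving x = 85.2/24 = 3.55.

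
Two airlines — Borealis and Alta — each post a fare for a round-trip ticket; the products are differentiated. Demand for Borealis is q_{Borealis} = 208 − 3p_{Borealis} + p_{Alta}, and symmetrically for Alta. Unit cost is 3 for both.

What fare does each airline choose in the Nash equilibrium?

43.4

Borealis's profit: π = (p_{Borealis} − 3)(208 − 3p_{Borealis} + p_{Alta}).
∂π/∂p_{Borealis} = 217 − 6p_{Borealis} + p_{Alta} = 0 ⇒ p_{Borealis} = 217/6 + (1/6)p_{Alta}.
Setting p_{Borealis} = p_{Alta} in the reaction function: p_{Borealis} = 217/6 + (1/6)p_{Borealis}, so p_{Borealis} = (217/6) / (5/6) = 43.4.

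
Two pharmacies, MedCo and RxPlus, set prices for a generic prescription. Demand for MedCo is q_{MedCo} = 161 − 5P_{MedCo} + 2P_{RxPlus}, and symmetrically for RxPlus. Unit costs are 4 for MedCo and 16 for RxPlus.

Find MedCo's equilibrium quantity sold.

99.375

MedCo's profit: π = (P_{MedCo} − 4)(161 − 5P_{MedCo} + 2P_{RxPlus}).
∂π/∂P_{MedCo} = 181 − 10P_{MedCo} + 2P_{RxPlus} = 0 ⇒ P_{MedCo} = 18.1 + 0.2P_{RxPlus}.
Similarly P_{RxPlus} = 24.1 + 0.2P_{MedCo}.
Plugging P_{RxPlus} into MedCo's best response: P_{MedCo} = 18.1 + 0.2(24.1 + 0.2P_{MedCo}) ⇒ 0.96P_{MedCo} = 22.92, so P_{MedCo} = 23.875.
Then P_{RxPlus} = 24.1 + 0.2·23.875 = 28.875.
q_{MedCo} = 161 − 5·23.875 + 2·28.875 = 99.375.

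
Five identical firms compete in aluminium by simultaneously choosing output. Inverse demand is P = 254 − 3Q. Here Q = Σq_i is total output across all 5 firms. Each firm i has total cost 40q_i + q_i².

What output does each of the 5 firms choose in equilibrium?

A representative firm's profit is π_i = q_i(254 − 3Q) − 40q_i − q_i², with Q = q_i + Σ_{j≠i} q_j.
First-order condition: 214 − 8q_i − 3Σ_{j≠i} q_j = 0.
Imposing symmetry (q_j = q for all j) turns Σ_{j≠i} q_j into 4q, so 214 = 20q and q = 10.7.

10.7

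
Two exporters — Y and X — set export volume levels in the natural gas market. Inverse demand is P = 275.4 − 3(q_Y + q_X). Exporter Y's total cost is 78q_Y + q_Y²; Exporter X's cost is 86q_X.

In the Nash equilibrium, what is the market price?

157

Exporter Y's profit: π = q_Y(275.4 − 3(q_Y + q_X)) − 78q_Y − q_Y².
∂π/∂q_Y = 197.4 − 8q_Y − 3q_X = 0, so q_Y = 24.675 − 0.375q_X.
For X: ∂π/∂q_X = 189.4 − 6q_X − 3q_Y = 0 ⇒ q_X = 947/30 − 0.5q_Y.
Substituting the second reaction function into the first: q_Y = 24.675 − 0.375(947/30 − 0.5q_Y), which gives 0.8125q_Y = 12.8375 ⇒ q_Y = 15.8.
Then q_X = 947/30 − 0.5·15.8 = 71/3.
Equilibrium price: P = 275.4 − 3·(592/15) = 157.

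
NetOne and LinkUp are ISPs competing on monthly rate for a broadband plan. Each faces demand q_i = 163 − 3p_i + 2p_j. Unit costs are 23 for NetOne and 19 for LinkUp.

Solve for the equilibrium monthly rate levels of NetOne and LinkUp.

57.25, 55.75

NetOne's profit: π = (p_{NetOne} − 23)(163 − 3p_{NetOne} + 2p_{LinkUp}).
∂π/∂p_{NetOne} = 232 − 6p_{NetOne} + 2p_{LinkUp} = 0 ⇒ p_{NetOne} = 116/3 + (1/3)p_{LinkUp}.
Similarly p_{LinkUp} = 110/3 + (1/3)p_{NetOne}.
Solving the two reaction functions simultaneously: (1 − (1/3)(1/3))p_{NetOne} = 116/3 + (1/3)·(110/3), so (8/9)p_{NetOne} = 458/9 and p_{NetOne} = 57.25.
Then p_{LinkUp} = 110/3 + (1/3)·57.25 = 55.75.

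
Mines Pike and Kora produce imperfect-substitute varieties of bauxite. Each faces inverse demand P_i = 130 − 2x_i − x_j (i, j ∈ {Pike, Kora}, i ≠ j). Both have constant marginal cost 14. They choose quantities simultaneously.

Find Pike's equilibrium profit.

1076.48

Mine Pike's profit: π = x_{Pike}(130 − 2x_{Pike} − x_{Kora}) − 14x_{Pike}.
∂π/∂x_{Pike} = 116 − 4x_{Pike} − x_{Kora} = 0 ⇒ x_{Pike} = 29 − 0.25x_{Kora}.
The game is symmetric, so in equilibrium x_{Kora} = x_{Pike}: the reaction function gives 1.25x_{Pike} = 29, hence x_{Pike} = 23.2.
P_{Pike} = 130 − 2·23.2 − 23.2 = 60.4.
Profit = (60.4 − 14)·23.2 = 1076.48.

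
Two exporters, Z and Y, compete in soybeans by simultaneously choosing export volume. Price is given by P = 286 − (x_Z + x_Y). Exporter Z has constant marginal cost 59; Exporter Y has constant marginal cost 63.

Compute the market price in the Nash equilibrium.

136

Exporter Z's profit: π = x_Z(286 − (x_Z + x_Y)) − 59x_Z.
∂π/∂x_Z = 227 − 2x_Z − x_Y = 0, so x_Z = 113.5 − 0.5x_Y.
By the same steps for Y: x_Y = 111.5 − 0.5x_Z.
Solving the two reaction functions simultaneously: (1 − (−0.5)(−0.5))x_Z = 113.5 − 0.5·111.5, so 0.75x_Z = 57.75 and x_Z = 77.
Then x_Y = 111.5 − 0.5·77 = 73.
Equilibrium price: P = 286 − 150 = 136.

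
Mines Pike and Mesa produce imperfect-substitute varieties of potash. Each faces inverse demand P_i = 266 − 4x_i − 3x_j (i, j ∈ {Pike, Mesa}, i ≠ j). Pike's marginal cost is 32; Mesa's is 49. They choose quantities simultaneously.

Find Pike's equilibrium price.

Mine Pike's profit: π = x_{Pike}(266 − 4x_{Pike} − 3x_{Mesa}) − 32x_{Pike}.
∂π/∂x_{Pike} = 234 − 8x_{Pike} − 3x_{Mesa} = 0 ⇒ x_{Pike} = 29.25 − 0.375x_{Mesa}.
Similarly x_{Mesa} = 27.125 − 0.375x_{Pike}.
Plugging x_{Mesa} into Pike's best response: x_{Pike} = 29.25 − 0.375(27.125 − 0.375x_{Pike}) ⇒ (55/64)x_{Pike} = 1221/64, so x_{Pike} = 22.2.
Then x_{Mesa} = 27.125 − 0.375·22.2 = 18.8.
P_{Pike} = 266 − 4·22.2 − 3·18.8 = 120.8.

120.8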